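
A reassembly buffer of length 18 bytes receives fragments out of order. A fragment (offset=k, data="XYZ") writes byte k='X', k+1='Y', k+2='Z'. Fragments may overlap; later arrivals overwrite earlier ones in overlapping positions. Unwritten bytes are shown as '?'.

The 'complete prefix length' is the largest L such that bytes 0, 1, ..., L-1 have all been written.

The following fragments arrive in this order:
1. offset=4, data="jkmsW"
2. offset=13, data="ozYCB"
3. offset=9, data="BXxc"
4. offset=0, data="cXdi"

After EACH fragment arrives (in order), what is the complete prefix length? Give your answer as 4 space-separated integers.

Fragment 1: offset=4 data="jkmsW" -> buffer=????jkmsW????????? -> prefix_len=0
Fragment 2: offset=13 data="ozYCB" -> buffer=????jkmsW????ozYCB -> prefix_len=0
Fragment 3: offset=9 data="BXxc" -> buffer=????jkmsWBXxcozYCB -> prefix_len=0
Fragment 4: offset=0 data="cXdi" -> buffer=cXdijkmsWBXxcozYCB -> prefix_len=18

Answer: 0 0 0 18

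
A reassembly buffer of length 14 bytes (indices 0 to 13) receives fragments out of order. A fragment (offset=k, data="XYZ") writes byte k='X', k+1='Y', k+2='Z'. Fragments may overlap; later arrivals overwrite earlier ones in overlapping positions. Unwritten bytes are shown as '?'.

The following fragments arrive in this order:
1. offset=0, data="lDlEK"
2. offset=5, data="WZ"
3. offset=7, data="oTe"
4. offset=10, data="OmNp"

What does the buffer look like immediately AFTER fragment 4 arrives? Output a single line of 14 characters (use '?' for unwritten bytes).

Fragment 1: offset=0 data="lDlEK" -> buffer=lDlEK?????????
Fragment 2: offset=5 data="WZ" -> buffer=lDlEKWZ???????
Fragment 3: offset=7 data="oTe" -> buffer=lDlEKWZoTe????
Fragment 4: offset=10 data="OmNp" -> buffer=lDlEKWZoTeOmNp

Answer: lDlEKWZoTeOmNp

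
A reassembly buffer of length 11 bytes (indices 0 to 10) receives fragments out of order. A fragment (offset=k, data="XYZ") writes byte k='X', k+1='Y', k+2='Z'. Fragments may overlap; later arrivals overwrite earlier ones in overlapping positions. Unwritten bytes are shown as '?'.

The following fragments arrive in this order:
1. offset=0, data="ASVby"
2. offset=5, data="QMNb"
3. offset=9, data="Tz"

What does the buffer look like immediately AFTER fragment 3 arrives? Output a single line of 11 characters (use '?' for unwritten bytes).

Answer: ASVbyQMNbTz

Derivation:
Fragment 1: offset=0 data="ASVby" -> buffer=ASVby??????
Fragment 2: offset=5 data="QMNb" -> buffer=ASVbyQMNb??
Fragment 3: offset=9 data="Tz" -> buffer=ASVbyQMNbTz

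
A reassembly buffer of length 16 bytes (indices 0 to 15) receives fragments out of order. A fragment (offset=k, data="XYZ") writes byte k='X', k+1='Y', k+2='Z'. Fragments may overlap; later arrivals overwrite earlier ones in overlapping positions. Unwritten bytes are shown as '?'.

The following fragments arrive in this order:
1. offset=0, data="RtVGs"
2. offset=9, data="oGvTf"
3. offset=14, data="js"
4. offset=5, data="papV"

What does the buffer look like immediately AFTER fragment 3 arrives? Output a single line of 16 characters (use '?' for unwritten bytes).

Fragment 1: offset=0 data="RtVGs" -> buffer=RtVGs???????????
Fragment 2: offset=9 data="oGvTf" -> buffer=RtVGs????oGvTf??
Fragment 3: offset=14 data="js" -> buffer=RtVGs????oGvTfjs

Answer: RtVGs????oGvTfjs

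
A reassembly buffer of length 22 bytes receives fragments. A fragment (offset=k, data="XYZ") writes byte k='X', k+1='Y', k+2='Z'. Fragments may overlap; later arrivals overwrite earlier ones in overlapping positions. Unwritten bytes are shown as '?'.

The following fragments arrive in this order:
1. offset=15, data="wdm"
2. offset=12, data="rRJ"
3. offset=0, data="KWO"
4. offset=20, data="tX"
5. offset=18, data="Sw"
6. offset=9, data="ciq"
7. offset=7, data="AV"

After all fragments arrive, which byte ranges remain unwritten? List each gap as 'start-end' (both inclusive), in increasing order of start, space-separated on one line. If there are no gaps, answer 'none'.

Fragment 1: offset=15 len=3
Fragment 2: offset=12 len=3
Fragment 3: offset=0 len=3
Fragment 4: offset=20 len=2
Fragment 5: offset=18 len=2
Fragment 6: offset=9 len=3
Fragment 7: offset=7 len=2
Gaps: 3-6

Answer: 3-6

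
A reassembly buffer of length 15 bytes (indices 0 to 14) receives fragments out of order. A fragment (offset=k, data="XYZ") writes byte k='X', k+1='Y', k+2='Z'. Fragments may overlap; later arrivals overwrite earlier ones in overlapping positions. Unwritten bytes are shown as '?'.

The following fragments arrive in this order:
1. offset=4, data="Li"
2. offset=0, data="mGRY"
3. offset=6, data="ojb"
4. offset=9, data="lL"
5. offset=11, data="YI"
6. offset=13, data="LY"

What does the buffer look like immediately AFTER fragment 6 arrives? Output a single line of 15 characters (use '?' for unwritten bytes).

Answer: mGRYLiojblLYILY

Derivation:
Fragment 1: offset=4 data="Li" -> buffer=????Li?????????
Fragment 2: offset=0 data="mGRY" -> buffer=mGRYLi?????????
Fragment 3: offset=6 data="ojb" -> buffer=mGRYLiojb??????
Fragment 4: offset=9 data="lL" -> buffer=mGRYLiojblL????
Fragment 5: offset=11 data="YI" -> buffer=mGRYLiojblLYI??
Fragment 6: offset=13 data="LY" -> buffer=mGRYLiojblLYILY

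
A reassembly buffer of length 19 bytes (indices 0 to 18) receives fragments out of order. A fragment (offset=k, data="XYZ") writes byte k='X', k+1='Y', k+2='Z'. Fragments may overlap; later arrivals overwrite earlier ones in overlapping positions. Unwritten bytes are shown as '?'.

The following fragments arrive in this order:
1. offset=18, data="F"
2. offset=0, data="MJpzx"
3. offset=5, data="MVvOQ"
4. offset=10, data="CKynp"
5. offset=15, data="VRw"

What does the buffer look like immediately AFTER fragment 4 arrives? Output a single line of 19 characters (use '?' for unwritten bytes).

Answer: MJpzxMVvOQCKynp???F

Derivation:
Fragment 1: offset=18 data="F" -> buffer=??????????????????F
Fragment 2: offset=0 data="MJpzx" -> buffer=MJpzx?????????????F
Fragment 3: offset=5 data="MVvOQ" -> buffer=MJpzxMVvOQ????????F
Fragment 4: offset=10 data="CKynp" -> buffer=MJpzxMVvOQCKynp???F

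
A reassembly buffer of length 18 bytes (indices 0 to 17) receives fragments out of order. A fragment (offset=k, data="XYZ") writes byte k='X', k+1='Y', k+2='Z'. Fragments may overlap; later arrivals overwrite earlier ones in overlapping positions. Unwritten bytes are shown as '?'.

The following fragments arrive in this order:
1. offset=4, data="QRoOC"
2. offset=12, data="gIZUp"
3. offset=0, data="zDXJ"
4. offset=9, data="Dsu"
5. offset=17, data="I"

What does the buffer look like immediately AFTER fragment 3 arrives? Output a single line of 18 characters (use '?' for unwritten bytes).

Answer: zDXJQRoOC???gIZUp?

Derivation:
Fragment 1: offset=4 data="QRoOC" -> buffer=????QRoOC?????????
Fragment 2: offset=12 data="gIZUp" -> buffer=????QRoOC???gIZUp?
Fragment 3: offset=0 data="zDXJ" -> buffer=zDXJQRoOC???gIZUp?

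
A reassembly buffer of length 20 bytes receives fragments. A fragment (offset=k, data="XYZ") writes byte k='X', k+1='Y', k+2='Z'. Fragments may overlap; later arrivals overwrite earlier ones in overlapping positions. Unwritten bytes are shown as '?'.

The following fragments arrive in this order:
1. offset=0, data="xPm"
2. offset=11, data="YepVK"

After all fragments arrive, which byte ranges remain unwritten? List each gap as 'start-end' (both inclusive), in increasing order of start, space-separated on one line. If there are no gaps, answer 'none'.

Fragment 1: offset=0 len=3
Fragment 2: offset=11 len=5
Gaps: 3-10 16-19

Answer: 3-10 16-19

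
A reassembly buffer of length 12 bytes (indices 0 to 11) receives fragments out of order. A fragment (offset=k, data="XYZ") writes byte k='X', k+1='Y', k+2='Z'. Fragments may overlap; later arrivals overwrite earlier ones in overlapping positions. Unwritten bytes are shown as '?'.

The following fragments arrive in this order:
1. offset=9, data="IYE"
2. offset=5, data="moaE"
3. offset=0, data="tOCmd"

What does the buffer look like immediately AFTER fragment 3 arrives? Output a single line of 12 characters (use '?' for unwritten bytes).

Fragment 1: offset=9 data="IYE" -> buffer=?????????IYE
Fragment 2: offset=5 data="moaE" -> buffer=?????moaEIYE
Fragment 3: offset=0 data="tOCmd" -> buffer=tOCmdmoaEIYE

Answer: tOCmdmoaEIYE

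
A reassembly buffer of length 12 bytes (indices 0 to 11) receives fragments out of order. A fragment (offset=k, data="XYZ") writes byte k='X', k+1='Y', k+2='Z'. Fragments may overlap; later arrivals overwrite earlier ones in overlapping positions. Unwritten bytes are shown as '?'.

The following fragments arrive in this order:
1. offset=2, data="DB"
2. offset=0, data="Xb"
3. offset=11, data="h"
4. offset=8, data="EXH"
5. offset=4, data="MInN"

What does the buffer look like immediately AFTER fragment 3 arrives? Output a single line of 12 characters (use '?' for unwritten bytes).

Answer: XbDB???????h

Derivation:
Fragment 1: offset=2 data="DB" -> buffer=??DB????????
Fragment 2: offset=0 data="Xb" -> buffer=XbDB????????
Fragment 3: offset=11 data="h" -> buffer=XbDB???????h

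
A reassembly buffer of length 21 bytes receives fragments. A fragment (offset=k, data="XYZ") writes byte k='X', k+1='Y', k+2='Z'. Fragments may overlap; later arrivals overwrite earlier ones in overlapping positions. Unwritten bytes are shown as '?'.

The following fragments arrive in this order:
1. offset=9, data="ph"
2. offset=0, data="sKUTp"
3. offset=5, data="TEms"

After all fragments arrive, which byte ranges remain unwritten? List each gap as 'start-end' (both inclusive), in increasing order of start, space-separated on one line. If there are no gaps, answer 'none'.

Fragment 1: offset=9 len=2
Fragment 2: offset=0 len=5
Fragment 3: offset=5 len=4
Gaps: 11-20

Answer: 11-20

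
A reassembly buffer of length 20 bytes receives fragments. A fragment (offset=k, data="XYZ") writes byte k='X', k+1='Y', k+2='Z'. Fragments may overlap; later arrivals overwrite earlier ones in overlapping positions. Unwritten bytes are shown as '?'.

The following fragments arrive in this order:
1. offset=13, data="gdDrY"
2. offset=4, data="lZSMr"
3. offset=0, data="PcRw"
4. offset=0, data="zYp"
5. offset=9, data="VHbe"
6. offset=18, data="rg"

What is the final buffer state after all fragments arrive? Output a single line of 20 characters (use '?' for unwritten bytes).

Fragment 1: offset=13 data="gdDrY" -> buffer=?????????????gdDrY??
Fragment 2: offset=4 data="lZSMr" -> buffer=????lZSMr????gdDrY??
Fragment 3: offset=0 data="PcRw" -> buffer=PcRwlZSMr????gdDrY??
Fragment 4: offset=0 data="zYp" -> buffer=zYpwlZSMr????gdDrY??
Fragment 5: offset=9 data="VHbe" -> buffer=zYpwlZSMrVHbegdDrY??
Fragment 6: offset=18 data="rg" -> buffer=zYpwlZSMrVHbegdDrYrg

Answer: zYpwlZSMrVHbegdDrYrg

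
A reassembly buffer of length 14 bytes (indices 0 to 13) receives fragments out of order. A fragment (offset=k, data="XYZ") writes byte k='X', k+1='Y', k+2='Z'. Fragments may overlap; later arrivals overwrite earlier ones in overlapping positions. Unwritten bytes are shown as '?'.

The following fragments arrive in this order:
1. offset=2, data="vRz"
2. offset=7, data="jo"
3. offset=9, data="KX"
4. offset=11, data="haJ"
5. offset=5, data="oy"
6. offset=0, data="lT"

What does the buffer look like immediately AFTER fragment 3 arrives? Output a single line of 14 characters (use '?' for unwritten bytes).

Answer: ??vRz??joKX???

Derivation:
Fragment 1: offset=2 data="vRz" -> buffer=??vRz?????????
Fragment 2: offset=7 data="jo" -> buffer=??vRz??jo?????
Fragment 3: offset=9 data="KX" -> buffer=??vRz??joKX???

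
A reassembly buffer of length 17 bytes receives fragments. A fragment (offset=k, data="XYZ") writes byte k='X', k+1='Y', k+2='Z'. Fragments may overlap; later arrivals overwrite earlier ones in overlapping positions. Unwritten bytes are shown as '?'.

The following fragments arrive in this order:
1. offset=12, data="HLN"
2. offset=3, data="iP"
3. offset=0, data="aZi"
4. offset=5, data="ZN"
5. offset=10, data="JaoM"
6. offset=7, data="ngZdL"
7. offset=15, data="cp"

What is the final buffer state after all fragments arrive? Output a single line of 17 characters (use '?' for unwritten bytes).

Answer: aZiiPZNngZdLoMNcp

Derivation:
Fragment 1: offset=12 data="HLN" -> buffer=????????????HLN??
Fragment 2: offset=3 data="iP" -> buffer=???iP???????HLN??
Fragment 3: offset=0 data="aZi" -> buffer=aZiiP???????HLN??
Fragment 4: offset=5 data="ZN" -> buffer=aZiiPZN?????HLN??
Fragment 5: offset=10 data="JaoM" -> buffer=aZiiPZN???JaoMN??
Fragment 6: offset=7 data="ngZdL" -> buffer=aZiiPZNngZdLoMN??
Fragment 7: offset=15 data="cp" -> buffer=aZiiPZNngZdLoMNcp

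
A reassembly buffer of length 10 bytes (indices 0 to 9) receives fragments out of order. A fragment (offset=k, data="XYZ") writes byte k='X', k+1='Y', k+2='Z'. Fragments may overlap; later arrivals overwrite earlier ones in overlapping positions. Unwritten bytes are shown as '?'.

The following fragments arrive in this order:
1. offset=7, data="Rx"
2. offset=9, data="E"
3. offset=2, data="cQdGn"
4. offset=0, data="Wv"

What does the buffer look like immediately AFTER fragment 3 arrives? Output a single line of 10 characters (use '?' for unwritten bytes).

Answer: ??cQdGnRxE

Derivation:
Fragment 1: offset=7 data="Rx" -> buffer=???????Rx?
Fragment 2: offset=9 data="E" -> buffer=???????RxE
Fragment 3: offset=2 data="cQdGn" -> buffer=??cQdGnRxE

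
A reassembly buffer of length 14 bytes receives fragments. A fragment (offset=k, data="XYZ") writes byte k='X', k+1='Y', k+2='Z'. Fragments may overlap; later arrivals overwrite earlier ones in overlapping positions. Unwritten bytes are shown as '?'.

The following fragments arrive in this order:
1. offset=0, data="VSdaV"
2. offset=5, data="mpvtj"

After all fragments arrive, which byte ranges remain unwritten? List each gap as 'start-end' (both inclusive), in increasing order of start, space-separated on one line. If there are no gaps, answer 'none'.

Answer: 10-13

Derivation:
Fragment 1: offset=0 len=5
Fragment 2: offset=5 len=5
Gaps: 10-13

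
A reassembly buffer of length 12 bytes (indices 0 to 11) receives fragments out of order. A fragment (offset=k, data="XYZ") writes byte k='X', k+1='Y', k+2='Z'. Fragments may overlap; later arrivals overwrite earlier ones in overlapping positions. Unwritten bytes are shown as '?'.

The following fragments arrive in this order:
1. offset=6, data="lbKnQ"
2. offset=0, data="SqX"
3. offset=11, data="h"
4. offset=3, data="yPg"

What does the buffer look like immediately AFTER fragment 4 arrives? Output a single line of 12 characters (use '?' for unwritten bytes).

Answer: SqXyPglbKnQh

Derivation:
Fragment 1: offset=6 data="lbKnQ" -> buffer=??????lbKnQ?
Fragment 2: offset=0 data="SqX" -> buffer=SqX???lbKnQ?
Fragment 3: offset=11 data="h" -> buffer=SqX???lbKnQh
Fragment 4: offset=3 data="yPg" -> buffer=SqXyPglbKnQh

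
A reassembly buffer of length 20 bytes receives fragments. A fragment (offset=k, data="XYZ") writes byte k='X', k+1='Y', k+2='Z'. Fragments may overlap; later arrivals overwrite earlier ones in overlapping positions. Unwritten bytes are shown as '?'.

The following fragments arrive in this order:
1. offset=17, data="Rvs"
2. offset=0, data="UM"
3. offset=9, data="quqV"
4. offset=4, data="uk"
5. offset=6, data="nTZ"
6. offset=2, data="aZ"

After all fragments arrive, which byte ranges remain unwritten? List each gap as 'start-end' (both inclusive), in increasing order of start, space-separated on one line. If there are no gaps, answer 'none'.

Answer: 13-16

Derivation:
Fragment 1: offset=17 len=3
Fragment 2: offset=0 len=2
Fragment 3: offset=9 len=4
Fragment 4: offset=4 len=2
Fragment 5: offset=6 len=3
Fragment 6: offset=2 len=2
Gaps: 13-16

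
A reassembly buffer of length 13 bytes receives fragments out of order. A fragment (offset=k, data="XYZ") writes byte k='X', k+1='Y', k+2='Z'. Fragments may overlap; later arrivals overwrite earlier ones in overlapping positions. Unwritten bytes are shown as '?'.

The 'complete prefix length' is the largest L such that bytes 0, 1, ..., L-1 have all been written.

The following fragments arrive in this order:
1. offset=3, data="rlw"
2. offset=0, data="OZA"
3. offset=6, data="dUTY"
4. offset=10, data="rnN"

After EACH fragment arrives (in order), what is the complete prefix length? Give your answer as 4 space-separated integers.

Answer: 0 6 10 13

Derivation:
Fragment 1: offset=3 data="rlw" -> buffer=???rlw??????? -> prefix_len=0
Fragment 2: offset=0 data="OZA" -> buffer=OZArlw??????? -> prefix_len=6
Fragment 3: offset=6 data="dUTY" -> buffer=OZArlwdUTY??? -> prefix_len=10
Fragment 4: offset=10 data="rnN" -> buffer=OZArlwdUTYrnN -> prefix_len=13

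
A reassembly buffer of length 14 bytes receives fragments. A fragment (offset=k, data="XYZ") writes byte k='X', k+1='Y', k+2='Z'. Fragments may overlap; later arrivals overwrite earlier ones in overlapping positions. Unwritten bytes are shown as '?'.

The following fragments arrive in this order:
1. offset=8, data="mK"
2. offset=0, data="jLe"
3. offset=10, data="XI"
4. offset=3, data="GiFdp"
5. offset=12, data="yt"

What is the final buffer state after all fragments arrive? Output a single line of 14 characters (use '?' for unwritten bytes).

Fragment 1: offset=8 data="mK" -> buffer=????????mK????
Fragment 2: offset=0 data="jLe" -> buffer=jLe?????mK????
Fragment 3: offset=10 data="XI" -> buffer=jLe?????mKXI??
Fragment 4: offset=3 data="GiFdp" -> buffer=jLeGiFdpmKXI??
Fragment 5: offset=12 data="yt" -> buffer=jLeGiFdpmKXIyt

Answer: jLeGiFdpmKXIyt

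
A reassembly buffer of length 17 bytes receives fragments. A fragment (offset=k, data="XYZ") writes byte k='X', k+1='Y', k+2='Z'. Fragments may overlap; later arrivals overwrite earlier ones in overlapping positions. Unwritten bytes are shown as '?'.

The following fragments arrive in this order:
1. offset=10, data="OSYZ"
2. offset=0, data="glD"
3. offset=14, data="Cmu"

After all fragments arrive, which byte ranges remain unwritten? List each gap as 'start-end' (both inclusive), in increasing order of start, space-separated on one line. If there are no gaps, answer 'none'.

Fragment 1: offset=10 len=4
Fragment 2: offset=0 len=3
Fragment 3: offset=14 len=3
Gaps: 3-9

Answer: 3-9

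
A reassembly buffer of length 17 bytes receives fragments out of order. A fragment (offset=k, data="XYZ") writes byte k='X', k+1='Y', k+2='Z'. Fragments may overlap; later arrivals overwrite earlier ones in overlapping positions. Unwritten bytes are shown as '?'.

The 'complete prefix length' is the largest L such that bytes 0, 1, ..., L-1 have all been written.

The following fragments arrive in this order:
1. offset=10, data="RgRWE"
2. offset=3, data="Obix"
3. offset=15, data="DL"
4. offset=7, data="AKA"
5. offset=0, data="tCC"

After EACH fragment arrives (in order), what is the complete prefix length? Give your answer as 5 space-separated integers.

Fragment 1: offset=10 data="RgRWE" -> buffer=??????????RgRWE?? -> prefix_len=0
Fragment 2: offset=3 data="Obix" -> buffer=???Obix???RgRWE?? -> prefix_len=0
Fragment 3: offset=15 data="DL" -> buffer=???Obix???RgRWEDL -> prefix_len=0
Fragment 4: offset=7 data="AKA" -> buffer=???ObixAKARgRWEDL -> prefix_len=0
Fragment 5: offset=0 data="tCC" -> buffer=tCCObixAKARgRWEDL -> prefix_len=17

Answer: 0 0 0 0 17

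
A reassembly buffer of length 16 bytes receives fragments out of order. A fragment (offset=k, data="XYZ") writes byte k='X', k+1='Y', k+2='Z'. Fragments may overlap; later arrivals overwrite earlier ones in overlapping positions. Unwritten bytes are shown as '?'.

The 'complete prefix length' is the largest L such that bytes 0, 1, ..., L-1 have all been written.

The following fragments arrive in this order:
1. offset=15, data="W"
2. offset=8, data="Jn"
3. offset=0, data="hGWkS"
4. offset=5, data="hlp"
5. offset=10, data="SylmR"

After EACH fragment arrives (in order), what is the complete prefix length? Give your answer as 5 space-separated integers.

Fragment 1: offset=15 data="W" -> buffer=???????????????W -> prefix_len=0
Fragment 2: offset=8 data="Jn" -> buffer=????????Jn?????W -> prefix_len=0
Fragment 3: offset=0 data="hGWkS" -> buffer=hGWkS???Jn?????W -> prefix_len=5
Fragment 4: offset=5 data="hlp" -> buffer=hGWkShlpJn?????W -> prefix_len=10
Fragment 5: offset=10 data="SylmR" -> buffer=hGWkShlpJnSylmRW -> prefix_len=16

Answer: 0 0 5 10 16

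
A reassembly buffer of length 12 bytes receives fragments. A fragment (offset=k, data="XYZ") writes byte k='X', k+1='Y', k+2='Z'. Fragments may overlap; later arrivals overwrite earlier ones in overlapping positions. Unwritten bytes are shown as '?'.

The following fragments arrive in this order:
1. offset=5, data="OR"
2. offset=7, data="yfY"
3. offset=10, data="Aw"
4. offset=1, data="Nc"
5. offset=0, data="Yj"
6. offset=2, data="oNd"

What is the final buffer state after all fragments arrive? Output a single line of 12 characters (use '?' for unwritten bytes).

Answer: YjoNdORyfYAw

Derivation:
Fragment 1: offset=5 data="OR" -> buffer=?????OR?????
Fragment 2: offset=7 data="yfY" -> buffer=?????ORyfY??
Fragment 3: offset=10 data="Aw" -> buffer=?????ORyfYAw
Fragment 4: offset=1 data="Nc" -> buffer=?Nc??ORyfYAw
Fragment 5: offset=0 data="Yj" -> buffer=Yjc??ORyfYAw
Fragment 6: offset=2 data="oNd" -> buffer=YjoNdORyfYAw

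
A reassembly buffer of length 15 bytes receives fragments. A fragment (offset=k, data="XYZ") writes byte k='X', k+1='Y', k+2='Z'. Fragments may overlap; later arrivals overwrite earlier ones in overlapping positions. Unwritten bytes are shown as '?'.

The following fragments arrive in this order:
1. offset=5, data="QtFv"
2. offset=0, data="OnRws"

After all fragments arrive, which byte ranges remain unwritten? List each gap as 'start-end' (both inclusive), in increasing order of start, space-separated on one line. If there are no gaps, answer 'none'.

Fragment 1: offset=5 len=4
Fragment 2: offset=0 len=5
Gaps: 9-14

Answer: 9-14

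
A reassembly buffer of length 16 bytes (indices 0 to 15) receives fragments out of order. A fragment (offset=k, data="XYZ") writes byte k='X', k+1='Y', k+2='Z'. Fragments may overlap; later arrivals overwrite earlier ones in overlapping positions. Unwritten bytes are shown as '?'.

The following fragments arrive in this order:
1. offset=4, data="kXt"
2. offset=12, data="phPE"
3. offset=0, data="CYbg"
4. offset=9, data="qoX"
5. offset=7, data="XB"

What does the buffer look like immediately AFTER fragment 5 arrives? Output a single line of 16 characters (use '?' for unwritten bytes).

Answer: CYbgkXtXBqoXphPE

Derivation:
Fragment 1: offset=4 data="kXt" -> buffer=????kXt?????????
Fragment 2: offset=12 data="phPE" -> buffer=????kXt?????phPE
Fragment 3: offset=0 data="CYbg" -> buffer=CYbgkXt?????phPE
Fragment 4: offset=9 data="qoX" -> buffer=CYbgkXt??qoXphPE
Fragment 5: offset=7 data="XB" -> buffer=CYbgkXtXBqoXphPE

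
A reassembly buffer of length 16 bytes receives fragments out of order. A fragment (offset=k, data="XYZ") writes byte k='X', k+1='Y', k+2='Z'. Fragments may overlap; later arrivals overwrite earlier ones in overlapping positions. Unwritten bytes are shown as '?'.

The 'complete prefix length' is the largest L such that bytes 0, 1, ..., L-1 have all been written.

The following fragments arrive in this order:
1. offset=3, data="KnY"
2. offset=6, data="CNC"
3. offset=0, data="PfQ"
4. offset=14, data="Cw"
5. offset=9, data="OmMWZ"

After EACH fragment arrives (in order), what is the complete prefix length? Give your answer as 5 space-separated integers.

Answer: 0 0 9 9 16

Derivation:
Fragment 1: offset=3 data="KnY" -> buffer=???KnY?????????? -> prefix_len=0
Fragment 2: offset=6 data="CNC" -> buffer=???KnYCNC??????? -> prefix_len=0
Fragment 3: offset=0 data="PfQ" -> buffer=PfQKnYCNC??????? -> prefix_len=9
Fragment 4: offset=14 data="Cw" -> buffer=PfQKnYCNC?????Cw -> prefix_len=9
Fragment 5: offset=9 data="OmMWZ" -> buffer=PfQKnYCNCOmMWZCw -> prefix_len=16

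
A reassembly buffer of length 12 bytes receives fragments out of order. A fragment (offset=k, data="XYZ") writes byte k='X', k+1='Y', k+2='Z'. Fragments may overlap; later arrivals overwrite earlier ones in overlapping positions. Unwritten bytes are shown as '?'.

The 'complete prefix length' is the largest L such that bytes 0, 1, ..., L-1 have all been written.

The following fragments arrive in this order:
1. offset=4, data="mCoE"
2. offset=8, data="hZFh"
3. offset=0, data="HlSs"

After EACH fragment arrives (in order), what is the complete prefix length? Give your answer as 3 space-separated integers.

Fragment 1: offset=4 data="mCoE" -> buffer=????mCoE???? -> prefix_len=0
Fragment 2: offset=8 data="hZFh" -> buffer=????mCoEhZFh -> prefix_len=0
Fragment 3: offset=0 data="HlSs" -> buffer=HlSsmCoEhZFh -> prefix_len=12

Answer: 0 0 12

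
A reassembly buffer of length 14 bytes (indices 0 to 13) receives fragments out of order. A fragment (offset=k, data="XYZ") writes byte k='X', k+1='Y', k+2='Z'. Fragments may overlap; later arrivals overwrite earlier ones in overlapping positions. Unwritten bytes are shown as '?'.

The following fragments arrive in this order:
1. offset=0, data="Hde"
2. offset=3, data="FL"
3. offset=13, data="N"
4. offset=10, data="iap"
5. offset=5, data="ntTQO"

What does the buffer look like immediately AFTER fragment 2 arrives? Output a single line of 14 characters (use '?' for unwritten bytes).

Answer: HdeFL?????????

Derivation:
Fragment 1: offset=0 data="Hde" -> buffer=Hde???????????
Fragment 2: offset=3 data="FL" -> buffer=HdeFL?????????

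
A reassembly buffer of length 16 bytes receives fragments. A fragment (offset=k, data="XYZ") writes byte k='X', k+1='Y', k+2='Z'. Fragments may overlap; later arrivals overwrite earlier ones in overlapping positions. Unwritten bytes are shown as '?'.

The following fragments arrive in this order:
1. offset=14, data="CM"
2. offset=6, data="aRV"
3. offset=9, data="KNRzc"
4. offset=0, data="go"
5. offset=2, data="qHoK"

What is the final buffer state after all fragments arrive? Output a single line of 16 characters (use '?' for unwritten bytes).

Fragment 1: offset=14 data="CM" -> buffer=??????????????CM
Fragment 2: offset=6 data="aRV" -> buffer=??????aRV?????CM
Fragment 3: offset=9 data="KNRzc" -> buffer=??????aRVKNRzcCM
Fragment 4: offset=0 data="go" -> buffer=go????aRVKNRzcCM
Fragment 5: offset=2 data="qHoK" -> buffer=goqHoKaRVKNRzcCM

Answer: goqHoKaRVKNRzcCM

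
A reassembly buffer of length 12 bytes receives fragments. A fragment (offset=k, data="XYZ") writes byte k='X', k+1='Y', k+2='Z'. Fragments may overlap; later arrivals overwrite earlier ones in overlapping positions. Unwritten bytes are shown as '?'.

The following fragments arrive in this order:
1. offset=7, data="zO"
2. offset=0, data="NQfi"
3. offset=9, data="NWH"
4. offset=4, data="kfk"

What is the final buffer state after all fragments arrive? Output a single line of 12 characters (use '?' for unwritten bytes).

Fragment 1: offset=7 data="zO" -> buffer=???????zO???
Fragment 2: offset=0 data="NQfi" -> buffer=NQfi???zO???
Fragment 3: offset=9 data="NWH" -> buffer=NQfi???zONWH
Fragment 4: offset=4 data="kfk" -> buffer=NQfikfkzONWH

Answer: NQfikfkzONWH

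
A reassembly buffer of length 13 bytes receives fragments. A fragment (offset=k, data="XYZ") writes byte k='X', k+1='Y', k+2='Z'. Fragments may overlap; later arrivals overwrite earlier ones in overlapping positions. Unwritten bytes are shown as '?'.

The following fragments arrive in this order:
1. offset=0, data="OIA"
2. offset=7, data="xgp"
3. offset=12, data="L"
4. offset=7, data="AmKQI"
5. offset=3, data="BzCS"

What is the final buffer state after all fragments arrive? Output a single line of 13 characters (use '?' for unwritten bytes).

Fragment 1: offset=0 data="OIA" -> buffer=OIA??????????
Fragment 2: offset=7 data="xgp" -> buffer=OIA????xgp???
Fragment 3: offset=12 data="L" -> buffer=OIA????xgp??L
Fragment 4: offset=7 data="AmKQI" -> buffer=OIA????AmKQIL
Fragment 5: offset=3 data="BzCS" -> buffer=OIABzCSAmKQIL

Answer: OIABzCSAmKQIL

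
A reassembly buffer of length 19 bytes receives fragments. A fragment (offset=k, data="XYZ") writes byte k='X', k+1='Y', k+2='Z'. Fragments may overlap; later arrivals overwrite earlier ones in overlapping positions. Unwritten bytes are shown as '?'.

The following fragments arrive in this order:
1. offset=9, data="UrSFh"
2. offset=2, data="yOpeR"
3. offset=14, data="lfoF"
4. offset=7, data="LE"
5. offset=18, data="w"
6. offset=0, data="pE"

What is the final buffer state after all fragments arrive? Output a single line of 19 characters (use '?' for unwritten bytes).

Answer: pEyOpeRLEUrSFhlfoFw

Derivation:
Fragment 1: offset=9 data="UrSFh" -> buffer=?????????UrSFh?????
Fragment 2: offset=2 data="yOpeR" -> buffer=??yOpeR??UrSFh?????
Fragment 3: offset=14 data="lfoF" -> buffer=??yOpeR??UrSFhlfoF?
Fragment 4: offset=7 data="LE" -> buffer=??yOpeRLEUrSFhlfoF?
Fragment 5: offset=18 data="w" -> buffer=??yOpeRLEUrSFhlfoFw
Fragment 6: offset=0 data="pE" -> buffer=pEyOpeRLEUrSFhlfoFw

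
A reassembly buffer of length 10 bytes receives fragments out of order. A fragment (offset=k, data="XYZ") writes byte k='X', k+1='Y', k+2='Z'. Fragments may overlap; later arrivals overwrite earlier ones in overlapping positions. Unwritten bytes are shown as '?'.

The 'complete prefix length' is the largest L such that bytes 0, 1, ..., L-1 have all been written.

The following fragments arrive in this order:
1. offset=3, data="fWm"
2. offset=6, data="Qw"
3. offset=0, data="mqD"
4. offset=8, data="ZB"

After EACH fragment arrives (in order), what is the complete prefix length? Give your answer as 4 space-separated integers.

Fragment 1: offset=3 data="fWm" -> buffer=???fWm???? -> prefix_len=0
Fragment 2: offset=6 data="Qw" -> buffer=???fWmQw?? -> prefix_len=0
Fragment 3: offset=0 data="mqD" -> buffer=mqDfWmQw?? -> prefix_len=8
Fragment 4: offset=8 data="ZB" -> buffer=mqDfWmQwZB -> prefix_len=10

Answer: 0 0 8 10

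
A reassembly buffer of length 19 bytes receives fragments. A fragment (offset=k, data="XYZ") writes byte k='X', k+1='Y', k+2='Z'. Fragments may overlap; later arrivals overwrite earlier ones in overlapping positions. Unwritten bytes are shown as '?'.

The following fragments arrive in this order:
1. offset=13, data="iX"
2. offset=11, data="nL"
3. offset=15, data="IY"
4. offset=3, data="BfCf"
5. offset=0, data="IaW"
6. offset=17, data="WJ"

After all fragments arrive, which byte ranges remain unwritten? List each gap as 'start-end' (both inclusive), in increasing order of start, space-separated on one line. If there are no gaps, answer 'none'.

Fragment 1: offset=13 len=2
Fragment 2: offset=11 len=2
Fragment 3: offset=15 len=2
Fragment 4: offset=3 len=4
Fragment 5: offset=0 len=3
Fragment 6: offset=17 len=2
Gaps: 7-10

Answer: 7-10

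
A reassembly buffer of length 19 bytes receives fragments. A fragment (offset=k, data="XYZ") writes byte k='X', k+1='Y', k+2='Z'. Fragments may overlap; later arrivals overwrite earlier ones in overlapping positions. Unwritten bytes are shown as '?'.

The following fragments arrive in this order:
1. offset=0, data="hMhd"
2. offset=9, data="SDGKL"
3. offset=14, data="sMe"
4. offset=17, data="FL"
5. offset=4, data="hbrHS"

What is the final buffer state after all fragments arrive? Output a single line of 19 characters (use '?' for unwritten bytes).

Answer: hMhdhbrHSSDGKLsMeFL

Derivation:
Fragment 1: offset=0 data="hMhd" -> buffer=hMhd???????????????
Fragment 2: offset=9 data="SDGKL" -> buffer=hMhd?????SDGKL?????
Fragment 3: offset=14 data="sMe" -> buffer=hMhd?????SDGKLsMe??
Fragment 4: offset=17 data="FL" -> buffer=hMhd?????SDGKLsMeFL
Fragment 5: offset=4 data="hbrHS" -> buffer=hMhdhbrHSSDGKLsMeFL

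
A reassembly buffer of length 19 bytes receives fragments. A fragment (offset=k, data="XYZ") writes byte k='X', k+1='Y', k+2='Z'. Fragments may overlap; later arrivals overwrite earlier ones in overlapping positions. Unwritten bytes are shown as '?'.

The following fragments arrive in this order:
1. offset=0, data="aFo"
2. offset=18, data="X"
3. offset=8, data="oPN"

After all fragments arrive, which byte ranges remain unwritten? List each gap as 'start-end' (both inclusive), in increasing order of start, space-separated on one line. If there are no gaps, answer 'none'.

Answer: 3-7 11-17

Derivation:
Fragment 1: offset=0 len=3
Fragment 2: offset=18 len=1
Fragment 3: offset=8 len=3
Gaps: 3-7 11-17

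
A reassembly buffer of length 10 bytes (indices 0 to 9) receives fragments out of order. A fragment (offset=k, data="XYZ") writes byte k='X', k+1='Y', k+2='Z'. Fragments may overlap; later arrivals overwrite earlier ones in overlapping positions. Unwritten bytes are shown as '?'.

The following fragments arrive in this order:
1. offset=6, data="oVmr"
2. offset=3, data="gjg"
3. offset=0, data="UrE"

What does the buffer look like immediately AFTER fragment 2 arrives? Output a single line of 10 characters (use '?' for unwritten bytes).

Fragment 1: offset=6 data="oVmr" -> buffer=??????oVmr
Fragment 2: offset=3 data="gjg" -> buffer=???gjgoVmr

Answer: ???gjgoVmr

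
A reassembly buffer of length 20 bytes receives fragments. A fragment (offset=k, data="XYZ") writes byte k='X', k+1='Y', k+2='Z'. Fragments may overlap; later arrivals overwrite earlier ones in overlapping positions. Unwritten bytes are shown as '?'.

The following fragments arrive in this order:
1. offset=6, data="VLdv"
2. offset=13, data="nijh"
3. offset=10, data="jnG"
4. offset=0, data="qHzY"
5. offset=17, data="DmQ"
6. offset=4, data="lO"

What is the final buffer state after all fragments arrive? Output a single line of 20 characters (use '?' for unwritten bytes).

Answer: qHzYlOVLdvjnGnijhDmQ

Derivation:
Fragment 1: offset=6 data="VLdv" -> buffer=??????VLdv??????????
Fragment 2: offset=13 data="nijh" -> buffer=??????VLdv???nijh???
Fragment 3: offset=10 data="jnG" -> buffer=??????VLdvjnGnijh???
Fragment 4: offset=0 data="qHzY" -> buffer=qHzY??VLdvjnGnijh???
Fragment 5: offset=17 data="DmQ" -> buffer=qHzY??VLdvjnGnijhDmQ
Fragment 6: offset=4 data="lO" -> buffer=qHzYlOVLdvjnGnijhDmQ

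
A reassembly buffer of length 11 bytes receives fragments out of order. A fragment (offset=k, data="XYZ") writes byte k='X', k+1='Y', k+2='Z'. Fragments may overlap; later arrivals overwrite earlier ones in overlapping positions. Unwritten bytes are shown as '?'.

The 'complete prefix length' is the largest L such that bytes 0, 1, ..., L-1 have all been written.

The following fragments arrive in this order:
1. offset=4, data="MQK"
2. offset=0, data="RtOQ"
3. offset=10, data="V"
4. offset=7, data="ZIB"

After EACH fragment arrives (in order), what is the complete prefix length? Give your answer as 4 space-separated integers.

Answer: 0 7 7 11

Derivation:
Fragment 1: offset=4 data="MQK" -> buffer=????MQK???? -> prefix_len=0
Fragment 2: offset=0 data="RtOQ" -> buffer=RtOQMQK???? -> prefix_len=7
Fragment 3: offset=10 data="V" -> buffer=RtOQMQK???V -> prefix_len=7
Fragment 4: offset=7 data="ZIB" -> buffer=RtOQMQKZIBV -> prefix_len=11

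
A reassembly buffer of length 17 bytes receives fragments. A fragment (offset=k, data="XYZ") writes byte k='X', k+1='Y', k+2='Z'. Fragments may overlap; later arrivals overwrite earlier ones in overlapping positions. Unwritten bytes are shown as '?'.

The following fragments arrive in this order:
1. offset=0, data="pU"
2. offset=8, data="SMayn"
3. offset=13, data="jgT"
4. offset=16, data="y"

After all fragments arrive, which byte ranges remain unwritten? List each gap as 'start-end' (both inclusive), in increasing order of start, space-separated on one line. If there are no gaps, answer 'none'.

Answer: 2-7

Derivation:
Fragment 1: offset=0 len=2
Fragment 2: offset=8 len=5
Fragment 3: offset=13 len=3
Fragment 4: offset=16 len=1
Gaps: 2-7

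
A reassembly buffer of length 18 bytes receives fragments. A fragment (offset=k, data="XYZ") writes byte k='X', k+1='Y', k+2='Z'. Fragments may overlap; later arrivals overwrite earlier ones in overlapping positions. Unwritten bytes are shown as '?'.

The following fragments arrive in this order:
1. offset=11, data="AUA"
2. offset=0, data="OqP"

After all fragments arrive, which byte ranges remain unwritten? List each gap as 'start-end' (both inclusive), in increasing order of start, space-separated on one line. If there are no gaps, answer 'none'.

Answer: 3-10 14-17

Derivation:
Fragment 1: offset=11 len=3
Fragment 2: offset=0 len=3
Gaps: 3-10 14-17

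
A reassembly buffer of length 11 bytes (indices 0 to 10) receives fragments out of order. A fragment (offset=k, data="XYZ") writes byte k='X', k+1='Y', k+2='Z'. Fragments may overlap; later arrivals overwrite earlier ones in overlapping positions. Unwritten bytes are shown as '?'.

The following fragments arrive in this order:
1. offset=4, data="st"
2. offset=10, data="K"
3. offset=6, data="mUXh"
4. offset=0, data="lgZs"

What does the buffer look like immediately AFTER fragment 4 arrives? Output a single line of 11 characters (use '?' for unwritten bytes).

Fragment 1: offset=4 data="st" -> buffer=????st?????
Fragment 2: offset=10 data="K" -> buffer=????st????K
Fragment 3: offset=6 data="mUXh" -> buffer=????stmUXhK
Fragment 4: offset=0 data="lgZs" -> buffer=lgZsstmUXhK

Answer: lgZsstmUXhK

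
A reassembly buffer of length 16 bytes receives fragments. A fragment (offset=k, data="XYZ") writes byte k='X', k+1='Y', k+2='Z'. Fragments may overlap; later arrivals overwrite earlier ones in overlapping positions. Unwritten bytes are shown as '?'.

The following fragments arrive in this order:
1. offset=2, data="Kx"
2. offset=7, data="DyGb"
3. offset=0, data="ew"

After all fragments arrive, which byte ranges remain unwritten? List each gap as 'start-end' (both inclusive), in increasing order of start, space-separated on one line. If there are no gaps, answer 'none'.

Fragment 1: offset=2 len=2
Fragment 2: offset=7 len=4
Fragment 3: offset=0 len=2
Gaps: 4-6 11-15

Answer: 4-6 11-15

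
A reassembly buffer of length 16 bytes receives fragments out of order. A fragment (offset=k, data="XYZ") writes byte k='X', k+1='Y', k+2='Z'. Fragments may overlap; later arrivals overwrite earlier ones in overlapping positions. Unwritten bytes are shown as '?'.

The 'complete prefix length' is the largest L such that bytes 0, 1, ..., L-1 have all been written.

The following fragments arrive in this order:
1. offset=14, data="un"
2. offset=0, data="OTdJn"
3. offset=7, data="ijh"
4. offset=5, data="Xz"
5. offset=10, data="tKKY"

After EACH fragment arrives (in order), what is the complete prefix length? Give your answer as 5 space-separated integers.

Answer: 0 5 5 10 16

Derivation:
Fragment 1: offset=14 data="un" -> buffer=??????????????un -> prefix_len=0
Fragment 2: offset=0 data="OTdJn" -> buffer=OTdJn?????????un -> prefix_len=5
Fragment 3: offset=7 data="ijh" -> buffer=OTdJn??ijh????un -> prefix_len=5
Fragment 4: offset=5 data="Xz" -> buffer=OTdJnXzijh????un -> prefix_len=10
Fragment 5: offset=10 data="tKKY" -> buffer=OTdJnXzijhtKKYun -> prefix_len=16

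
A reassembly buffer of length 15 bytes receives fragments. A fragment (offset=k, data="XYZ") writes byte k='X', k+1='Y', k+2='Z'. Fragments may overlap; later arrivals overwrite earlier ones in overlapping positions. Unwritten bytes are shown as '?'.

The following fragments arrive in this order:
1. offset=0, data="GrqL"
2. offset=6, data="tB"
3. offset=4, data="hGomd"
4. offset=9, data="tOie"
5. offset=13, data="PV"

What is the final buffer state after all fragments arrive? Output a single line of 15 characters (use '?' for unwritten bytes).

Answer: GrqLhGomdtOiePV

Derivation:
Fragment 1: offset=0 data="GrqL" -> buffer=GrqL???????????
Fragment 2: offset=6 data="tB" -> buffer=GrqL??tB???????
Fragment 3: offset=4 data="hGomd" -> buffer=GrqLhGomd??????
Fragment 4: offset=9 data="tOie" -> buffer=GrqLhGomdtOie??
Fragment 5: offset=13 data="PV" -> buffer=GrqLhGomdtOiePV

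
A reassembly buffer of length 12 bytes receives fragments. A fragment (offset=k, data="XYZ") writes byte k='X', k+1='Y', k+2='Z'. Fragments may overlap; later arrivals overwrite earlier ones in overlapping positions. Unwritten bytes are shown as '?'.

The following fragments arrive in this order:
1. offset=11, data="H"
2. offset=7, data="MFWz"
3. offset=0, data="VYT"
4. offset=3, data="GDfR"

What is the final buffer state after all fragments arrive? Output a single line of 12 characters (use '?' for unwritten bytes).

Fragment 1: offset=11 data="H" -> buffer=???????????H
Fragment 2: offset=7 data="MFWz" -> buffer=???????MFWzH
Fragment 3: offset=0 data="VYT" -> buffer=VYT????MFWzH
Fragment 4: offset=3 data="GDfR" -> buffer=VYTGDfRMFWzH

Answer: VYTGDfRMFWzH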